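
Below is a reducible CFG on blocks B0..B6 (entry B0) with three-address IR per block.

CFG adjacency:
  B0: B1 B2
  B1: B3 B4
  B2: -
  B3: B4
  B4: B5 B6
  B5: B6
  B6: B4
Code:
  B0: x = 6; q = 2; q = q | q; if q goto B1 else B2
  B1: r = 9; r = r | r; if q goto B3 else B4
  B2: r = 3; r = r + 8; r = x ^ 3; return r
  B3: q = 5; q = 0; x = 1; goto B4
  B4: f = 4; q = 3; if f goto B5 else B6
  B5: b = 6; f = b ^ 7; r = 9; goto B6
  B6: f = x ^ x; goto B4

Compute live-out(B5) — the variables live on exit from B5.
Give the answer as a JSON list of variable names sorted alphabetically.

Per-block:
  B0 def {q,x} use ∅
  B1 def {r} use {q}
  B2 def {r} use {x}
  B3 def {q,x} use ∅
  B4 def {f,q} use ∅
  B5 def {b,f,r} use ∅
  B6 def {f} use {x}

Backward fixpoint:
  B0 li=∅ lo={q,x}
  B1 li={q,x} lo={x}
  B2 li={x} lo=∅
  B3 li=∅ lo={x}
  B4 li={x} lo={x}
  B5 li={x} lo={x}
  B6 li={x} lo={x}

live-out(B5) = ["x"]

Answer: ["x"]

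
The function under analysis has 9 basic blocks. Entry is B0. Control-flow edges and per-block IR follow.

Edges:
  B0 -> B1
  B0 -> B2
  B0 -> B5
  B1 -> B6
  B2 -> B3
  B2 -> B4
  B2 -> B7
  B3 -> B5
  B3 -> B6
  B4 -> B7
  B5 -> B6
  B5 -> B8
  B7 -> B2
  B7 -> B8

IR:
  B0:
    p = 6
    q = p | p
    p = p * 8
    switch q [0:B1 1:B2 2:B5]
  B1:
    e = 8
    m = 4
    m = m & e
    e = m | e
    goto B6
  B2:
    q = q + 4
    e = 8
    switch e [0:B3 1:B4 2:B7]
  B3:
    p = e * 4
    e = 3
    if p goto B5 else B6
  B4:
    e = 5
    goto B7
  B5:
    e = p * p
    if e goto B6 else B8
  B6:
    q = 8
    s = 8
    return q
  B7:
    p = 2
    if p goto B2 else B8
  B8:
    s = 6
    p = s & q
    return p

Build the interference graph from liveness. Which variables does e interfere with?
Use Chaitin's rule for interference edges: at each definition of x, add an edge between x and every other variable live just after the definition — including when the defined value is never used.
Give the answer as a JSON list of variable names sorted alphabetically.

Answer: ["m", "p", "q"]

Working:
def/use:
  B0: {p,q} / ∅
  B1: {e,m} / ∅
  B2: {e,q} / {q}
  B3: {e,p} / {e}
  B4: {e} / ∅
  B5: {e} / {p}
  B6: {q,s} / ∅
  B7: {p} / ∅
  B8: {p,s} / {q}

Backward fixpoint:
  B0 li=∅ lo={p,q}
  B1 li=∅ lo=∅
  B2 li={q} lo={e,q}
  B3 li={e,q} lo={p,q}
  B4 li={q} lo={q}
  B5 li={p,q} lo={q}
  B6 li=∅ lo=∅
  B7 li={q} lo={q}
  B8 li={q} lo=∅

Interference:
  e: {m,p,q}
  m: {e}
  p: {e,q}
  q: {e,p,s}
  s: {q}

N(e) = ["m", "p", "q"]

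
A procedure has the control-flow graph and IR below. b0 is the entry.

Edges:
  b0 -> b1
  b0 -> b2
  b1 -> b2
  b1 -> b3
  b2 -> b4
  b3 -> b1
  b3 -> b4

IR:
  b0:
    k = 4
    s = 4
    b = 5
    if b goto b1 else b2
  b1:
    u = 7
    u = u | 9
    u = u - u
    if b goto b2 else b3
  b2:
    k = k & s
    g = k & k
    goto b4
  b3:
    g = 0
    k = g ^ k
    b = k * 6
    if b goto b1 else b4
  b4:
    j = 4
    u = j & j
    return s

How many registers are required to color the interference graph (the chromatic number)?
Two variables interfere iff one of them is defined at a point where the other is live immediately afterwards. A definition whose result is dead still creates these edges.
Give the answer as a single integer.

Block summaries:
  b0: {b,k,s} / ∅
  b1: {u} / {b}
  b2: {g,k} / {k,s}
  b3: {b,g,k} / {k}
  b4: {j,u} / {s}

Live sets:
  b0: in=∅ out={b,k,s}
  b1: in={b,k,s} out={k,s}
  b2: in={k,s} out={s}
  b3: in={k,s} out={b,k,s}
  b4: in={s} out=∅

Interference:
  b — {k,s,u}
  g — {k,s}
  j — {s}
  k — {b,g,s,u}
  s — {b,g,j,k,u}
  u — {b,k,s}

Chromatic number:
  clique {b,k,s,u} ⇒ need ≥ 4
  4-colouring: r0={s}  r1={j,k}  r2={b,g}  r3={u}
  χ = 4

Answer: 4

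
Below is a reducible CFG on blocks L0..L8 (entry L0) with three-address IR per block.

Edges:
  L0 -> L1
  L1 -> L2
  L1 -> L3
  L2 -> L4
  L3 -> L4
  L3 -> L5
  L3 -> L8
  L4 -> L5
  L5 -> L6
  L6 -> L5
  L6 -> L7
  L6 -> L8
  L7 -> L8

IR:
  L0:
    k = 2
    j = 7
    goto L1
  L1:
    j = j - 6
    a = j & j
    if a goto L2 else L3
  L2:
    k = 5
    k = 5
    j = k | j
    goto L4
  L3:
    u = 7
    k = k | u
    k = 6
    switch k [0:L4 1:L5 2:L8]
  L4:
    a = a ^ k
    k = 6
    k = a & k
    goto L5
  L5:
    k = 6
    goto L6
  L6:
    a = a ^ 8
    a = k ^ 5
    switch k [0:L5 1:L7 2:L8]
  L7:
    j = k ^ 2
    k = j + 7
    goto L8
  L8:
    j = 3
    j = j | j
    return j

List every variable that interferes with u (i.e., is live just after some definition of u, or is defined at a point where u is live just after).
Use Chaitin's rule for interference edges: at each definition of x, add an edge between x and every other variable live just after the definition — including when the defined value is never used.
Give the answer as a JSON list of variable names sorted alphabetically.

Answer: ["a", "k"]

Derivation:
def/use:
  L0: def={j,k} ue=∅
  L1: def={a,j} ue={j}
  L2: def={j,k} ue={j}
  L3: def={k,u} ue={k}
  L4: def={a,k} ue={a,k}
  L5: def={k} ue=∅
  L6: def={a} ue={a,k}
  L7: def={j,k} ue={k}
  L8: def={j} ue=∅

Live sets:
  live L0: ∅→{j,k}
  live L1: {j,k}→{a,j,k}
  live L2: {a,j}→{a,k}
  live L3: {a,k}→{a,k}
  live L4: {a,k}→{a}
  live L5: {a}→{a,k}
  live L6: {a,k}→{a,k}
  live L7: {k}→∅
  live L8: ∅→∅

Interference:
  a — {j,k,u}
  j — {a,k}
  k — {a,j,u}
  u — {a,k}

N(u) = ["a", "k"]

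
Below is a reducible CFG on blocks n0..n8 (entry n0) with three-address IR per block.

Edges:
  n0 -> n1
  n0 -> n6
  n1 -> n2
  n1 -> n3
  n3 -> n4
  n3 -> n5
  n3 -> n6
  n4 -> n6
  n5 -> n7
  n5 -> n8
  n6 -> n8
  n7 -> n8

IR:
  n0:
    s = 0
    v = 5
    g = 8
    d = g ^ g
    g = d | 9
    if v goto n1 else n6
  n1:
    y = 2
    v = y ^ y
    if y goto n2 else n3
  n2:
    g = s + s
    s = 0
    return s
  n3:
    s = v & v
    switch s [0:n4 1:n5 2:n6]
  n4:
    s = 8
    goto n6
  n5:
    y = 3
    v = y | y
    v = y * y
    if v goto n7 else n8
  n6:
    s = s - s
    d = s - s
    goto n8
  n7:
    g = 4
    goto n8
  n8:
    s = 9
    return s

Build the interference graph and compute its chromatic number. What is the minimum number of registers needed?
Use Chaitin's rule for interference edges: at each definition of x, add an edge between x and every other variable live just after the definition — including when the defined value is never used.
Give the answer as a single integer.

Answer: 3

Analysis:
Per-block:
  n0 def {d,g,s,v} use ∅
  n1 def {v,y} use ∅
  n2 def {g,s} use {s}
  n3 def {s} use {v}
  n4 def {s} use ∅
  n5 def {v,y} use ∅
  n6 def {d,s} use {s}
  n7 def {g} use ∅
  n8 def {s} use ∅

Backward fixpoint:
  n0: in=∅ out={s}
  n1: in={s} out={s,v}
  n2: in={s} out=∅
  n3: in={v} out={s}
  n4: in=∅ out={s}
  n5: in=∅ out=∅
  n6: in={s} out=∅
  n7: in=∅ out=∅
  n8: in=∅ out=∅

Conflict graph:
  d: {s,v}
  g: {s,v}
  s: {d,g,v,y}
  v: {d,g,s,y}
  y: {s,v}

Chromatic number:
  {d,s,v} pairwise interfere (3-clique) ⇒ χ ≥ 3
  assign d→c2 g→c2 s→c0 v→c1 y→c2 — no edge inside a register ⇒ χ ≤ 3
  χ = 3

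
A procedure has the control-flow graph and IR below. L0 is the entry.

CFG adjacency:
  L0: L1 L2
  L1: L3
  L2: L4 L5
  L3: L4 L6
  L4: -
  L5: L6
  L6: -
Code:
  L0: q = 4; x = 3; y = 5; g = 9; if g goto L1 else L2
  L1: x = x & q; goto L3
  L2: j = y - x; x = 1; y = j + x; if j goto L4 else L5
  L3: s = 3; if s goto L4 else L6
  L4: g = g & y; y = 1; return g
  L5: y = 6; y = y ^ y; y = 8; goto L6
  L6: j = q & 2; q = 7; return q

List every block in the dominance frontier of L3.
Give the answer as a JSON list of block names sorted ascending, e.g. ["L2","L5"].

Answer: ["L4", "L6"]

Derivation:
idom tree: L1←L0 L2←L0 L3←L1 L4←L0 L5←L2 L6←L0
Dom at joins:
  L4: preds {L2,L3}: {L0,L2} ∩ {L0,L1,L3} = {L0}; idom=L0
  L6: preds {L3,L5}: {L0,L1,L3} ∩ {L0,L2,L5} = {L0}; idom=L0

Frontier:
  L4←L2: walk L2 to L0
  L4←L3: walk L3→L1 to L0
  L6←L3: walk L3→L1 to L0
  L6←L5: walk L5→L2 to L0
  DF(L0)=∅
  DF(L1)={L4,L6}
  DF(L2)={L4,L6}
  DF(L3)={L4,L6}
  DF(L4)=∅
  DF(L5)={L6}
  DF(L6)=∅

DF(L3) = ["L4", "L6"]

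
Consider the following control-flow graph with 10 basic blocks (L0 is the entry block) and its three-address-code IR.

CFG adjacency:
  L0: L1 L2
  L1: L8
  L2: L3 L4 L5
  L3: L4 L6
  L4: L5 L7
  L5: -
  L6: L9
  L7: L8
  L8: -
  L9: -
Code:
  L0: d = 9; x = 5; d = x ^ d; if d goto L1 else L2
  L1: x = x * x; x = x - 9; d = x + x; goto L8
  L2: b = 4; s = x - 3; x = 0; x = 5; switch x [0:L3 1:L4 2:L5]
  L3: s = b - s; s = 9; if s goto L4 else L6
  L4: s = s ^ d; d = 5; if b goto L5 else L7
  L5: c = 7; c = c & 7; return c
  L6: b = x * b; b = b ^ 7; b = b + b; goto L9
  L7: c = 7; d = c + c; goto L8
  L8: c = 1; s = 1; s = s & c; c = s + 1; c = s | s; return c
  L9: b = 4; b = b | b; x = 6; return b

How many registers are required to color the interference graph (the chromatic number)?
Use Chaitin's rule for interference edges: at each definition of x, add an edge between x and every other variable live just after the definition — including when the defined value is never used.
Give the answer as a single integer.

Answer: 4

Analysis:
Block summaries:
  L0 def {d,x} use ∅
  L1 def {d,x} use {x}
  L2 def {b,s,x} use {x}
  L3 def {s} use {b,s}
  L4 def {d,s} use {b,d,s}
  L5 def {c} use ∅
  L6 def {b} use {b,x}
  L7 def {c,d} use ∅
  L8 def {c,s} use ∅
  L9 def {b,x} use ∅

Liveness:
  live L0: ∅→{d,x}
  live L1: {x}→∅
  live L2: {d,x}→{b,d,s,x}
  live L3: {b,d,s,x}→{b,d,s,x}
  live L4: {b,d,s}→∅
  live L5: ∅→∅
  live L6: {b,x}→∅
  live L7: ∅→∅
  live L8: ∅→∅
  live L9: ∅→∅

Interfere edges:
  b↔{d,s,x}
  c↔{s}
  d↔{b,s,x}
  s↔{b,c,d,x}
  x↔{b,d,s}

Colouring:
  {b,d,s,x} pairwise interfere (4-clique) ⇒ χ ≥ 4
  4-colouring: R0={s}  R1={b,c}  R2={d}  R3={x}
  χ = 4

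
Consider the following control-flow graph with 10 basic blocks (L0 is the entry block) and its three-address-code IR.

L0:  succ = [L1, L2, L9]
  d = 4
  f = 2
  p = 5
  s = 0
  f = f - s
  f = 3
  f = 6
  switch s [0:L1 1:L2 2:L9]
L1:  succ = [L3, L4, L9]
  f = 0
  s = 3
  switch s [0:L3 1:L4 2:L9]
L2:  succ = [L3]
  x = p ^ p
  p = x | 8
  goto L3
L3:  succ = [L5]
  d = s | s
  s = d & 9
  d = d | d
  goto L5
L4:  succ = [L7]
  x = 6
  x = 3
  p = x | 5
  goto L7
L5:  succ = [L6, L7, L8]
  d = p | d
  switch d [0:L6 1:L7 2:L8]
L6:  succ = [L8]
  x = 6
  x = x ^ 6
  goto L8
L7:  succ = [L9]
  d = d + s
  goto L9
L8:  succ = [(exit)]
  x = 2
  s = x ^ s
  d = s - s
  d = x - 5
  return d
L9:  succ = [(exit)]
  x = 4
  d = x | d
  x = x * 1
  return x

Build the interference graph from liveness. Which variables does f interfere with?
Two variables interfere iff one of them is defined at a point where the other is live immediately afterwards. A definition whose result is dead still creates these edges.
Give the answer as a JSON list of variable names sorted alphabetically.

Answer: ["d", "p", "s"]

Analysis:
Per-block:
  L0: def={d,f,p,s} ue=∅
  L1: def={f,s} ue=∅
  L2: def={p,x} ue={p}
  L3: def={d,s} ue={s}
  L4: def={p,x} ue=∅
  L5: def={d} ue={d,p}
  L6: def={x} ue=∅
  L7: def={d} ue={d,s}
  L8: def={d,s,x} ue={s}
  L9: def={d,x} ue={d}

Liveness:
  L0: in=∅ out={d,p,s}
  L1: in={d,p} out={d,p,s}
  L2: in={p,s} out={p,s}
  L3: in={p,s} out={d,p,s}
  L4: in={d,s} out={d,s}
  L5: in={d,p,s} out={d,s}
  L6: in={s} out={s}
  L7: in={d,s} out={d}
  L8: in={s} out=∅
  L9: in={d} out=∅

Conflict graph:
  d — {f,p,s,x}
  f — {d,p,s}
  p — {d,f,s}
  s — {d,f,p,x}
  x — {d,s}

N(f) = ["d", "p", "s"]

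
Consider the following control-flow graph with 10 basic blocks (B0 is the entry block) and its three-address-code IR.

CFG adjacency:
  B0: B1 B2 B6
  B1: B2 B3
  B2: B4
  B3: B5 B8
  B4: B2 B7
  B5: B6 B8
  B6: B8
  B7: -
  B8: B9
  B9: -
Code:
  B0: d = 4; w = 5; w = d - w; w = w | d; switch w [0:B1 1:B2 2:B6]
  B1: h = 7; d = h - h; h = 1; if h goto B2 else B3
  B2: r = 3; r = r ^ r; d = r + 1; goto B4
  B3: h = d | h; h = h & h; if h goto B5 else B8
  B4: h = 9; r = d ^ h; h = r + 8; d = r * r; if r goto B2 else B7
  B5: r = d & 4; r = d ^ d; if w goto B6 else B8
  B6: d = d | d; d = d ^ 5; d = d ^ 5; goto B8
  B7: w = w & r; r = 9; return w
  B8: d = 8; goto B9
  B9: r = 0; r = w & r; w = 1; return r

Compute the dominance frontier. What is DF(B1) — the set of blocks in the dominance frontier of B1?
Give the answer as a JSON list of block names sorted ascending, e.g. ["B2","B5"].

idom tree: B1←B0 B2←B0 B3←B1 B4←B2 B5←B3 B6←B0 B7←B4 B8←B0 B9←B8
Join-block Dom:
  B2: preds {B0,B1,B4}: {B0} ∩ {B0,B1} ∩ {B0,B2,B4} = {B0}; idom=B0
  B6: preds {B0,B5}: {B0} ∩ {B0,B1,B3,B5} = {B0}; idom=B0
  B8: preds {B3,B5,B6}: {B0,B1,B3} ∩ {B0,B1,B3,B5} ∩ {B0,B6} = {B0}; idom=B0

DF walk-up:
  join B2 pred B0: · stop@B0
  join B2 pred B1: B1 stop@B0
  join B2 pred B4: B4→B2 stop@B0
  join B6 pred B0: · stop@B0
  join B6 pred B5: B5→B3→B1 stop@B0
  join B8 pred B3: B3→B1 stop@B0
  join B8 pred B5: B5→B3→B1 stop@B0
  join B8 pred B6: B6 stop@B0
  B0 → ∅
  B1 → {B2,B6,B8}
  B2 → {B2}
  B3 → {B6,B8}
  B4 → {B2}
  B5 → {B6,B8}
  B6 → {B8}
  B7 → ∅
  B8 → ∅
  B9 → ∅

DF(B1) = ["B2", "B6", "B8"]

Answer: ["B2", "B6", "B8"]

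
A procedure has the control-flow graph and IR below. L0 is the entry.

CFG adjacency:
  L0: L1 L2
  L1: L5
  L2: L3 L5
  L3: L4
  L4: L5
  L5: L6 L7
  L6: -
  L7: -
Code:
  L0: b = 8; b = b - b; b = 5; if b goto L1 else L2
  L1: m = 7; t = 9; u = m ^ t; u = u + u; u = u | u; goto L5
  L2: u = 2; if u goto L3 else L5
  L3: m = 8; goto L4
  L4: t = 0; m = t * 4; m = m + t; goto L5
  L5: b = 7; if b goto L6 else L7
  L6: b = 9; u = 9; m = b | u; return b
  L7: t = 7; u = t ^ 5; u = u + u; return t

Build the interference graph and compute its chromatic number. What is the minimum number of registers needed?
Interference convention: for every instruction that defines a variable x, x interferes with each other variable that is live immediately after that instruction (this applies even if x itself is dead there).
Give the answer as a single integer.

Answer: 2

Derivation:
Per-block:
  L0: {b} / ∅
  L1: {m,t,u} / ∅
  L2: {u} / ∅
  L3: {m} / ∅
  L4: {m,t} / ∅
  L5: {b} / ∅
  L6: {b,m,u} / ∅
  L7: {t,u} / ∅

Backward fixpoint:
  L0 li=∅ lo=∅
  L1 li=∅ lo=∅
  L2 li=∅ lo=∅
  L3 li=∅ lo=∅
  L4 li=∅ lo=∅
  L5 li=∅ lo=∅
  L6 li=∅ lo=∅
  L7 li=∅ lo=∅

Interference:
  b: {m,u}
  m: {b,t}
  t: {m,u}
  u: {b,t}

Colouring:
  {b,m} pairwise interfere (2-clique) ⇒ χ ≥ 2
  2-colouring: c0={b,t}  c1={m,u}
  χ = 2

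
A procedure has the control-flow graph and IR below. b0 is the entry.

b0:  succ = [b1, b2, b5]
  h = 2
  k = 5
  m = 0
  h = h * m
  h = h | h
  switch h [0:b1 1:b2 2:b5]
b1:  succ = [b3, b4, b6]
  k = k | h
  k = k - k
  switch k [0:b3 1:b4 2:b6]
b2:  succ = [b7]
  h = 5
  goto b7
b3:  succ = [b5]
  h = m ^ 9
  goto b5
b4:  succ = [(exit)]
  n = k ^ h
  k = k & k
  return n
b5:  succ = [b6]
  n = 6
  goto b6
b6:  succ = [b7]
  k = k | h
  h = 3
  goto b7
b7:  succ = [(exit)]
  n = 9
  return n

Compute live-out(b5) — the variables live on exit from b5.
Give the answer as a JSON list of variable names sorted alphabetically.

Answer: ["h", "k"]

Working:
Per-block:
  b0: {h,k,m} / ∅
  b1: {k} / {h,k}
  b2: {h} / ∅
  b3: {h} / {m}
  b4: {k,n} / {h,k}
  b5: {n} / ∅
  b6: {h,k} / {h,k}
  b7: {n} / ∅

Liveness:
  b0: in=∅ out={h,k,m}
  b1: in={h,k,m} out={h,k,m}
  b2: in=∅ out=∅
  b3: in={k,m} out={h,k}
  b4: in={h,k} out=∅
  b5: in={h,k} out={h,k}
  b6: in={h,k} out=∅
  b7: in=∅ out=∅

live-out(b5) = ["h", "k"]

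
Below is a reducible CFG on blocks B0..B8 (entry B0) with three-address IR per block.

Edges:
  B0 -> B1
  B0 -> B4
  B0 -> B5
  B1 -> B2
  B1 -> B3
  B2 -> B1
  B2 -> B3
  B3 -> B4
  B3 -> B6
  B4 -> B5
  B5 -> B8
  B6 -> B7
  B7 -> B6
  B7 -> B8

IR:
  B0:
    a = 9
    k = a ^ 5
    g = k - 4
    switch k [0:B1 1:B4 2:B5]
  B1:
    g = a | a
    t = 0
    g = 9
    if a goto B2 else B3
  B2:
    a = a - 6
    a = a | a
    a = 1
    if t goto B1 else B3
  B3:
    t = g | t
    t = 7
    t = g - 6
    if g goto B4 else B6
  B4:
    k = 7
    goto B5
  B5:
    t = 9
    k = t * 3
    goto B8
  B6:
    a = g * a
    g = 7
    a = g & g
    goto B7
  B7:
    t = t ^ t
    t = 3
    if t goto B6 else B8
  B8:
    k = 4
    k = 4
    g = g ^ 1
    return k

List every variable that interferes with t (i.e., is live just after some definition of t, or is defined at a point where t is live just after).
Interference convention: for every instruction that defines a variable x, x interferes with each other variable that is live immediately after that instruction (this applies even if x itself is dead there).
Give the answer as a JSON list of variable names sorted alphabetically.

Answer: ["a", "g"]

Derivation:
def/use:
  B0 def {a,g,k} use ∅
  B1 def {g,t} use {a}
  B2 def {a} use {a,t}
  B3 def {t} use {g,t}
  B4 def {k} use ∅
  B5 def {k,t} use ∅
  B6 def {a,g} use {a,g}
  B7 def {t} use {t}
  B8 def {g,k} use {g}

Liveness:
  B0: in=∅ out={a,g}
  B1: in={a} out={a,g,t}
  B2: in={a,g,t} out={a,g,t}
  B3: in={a,g,t} out={a,g,t}
  B4: in={g} out={g}
  B5: in={g} out={g}
  B6: in={a,g,t} out={a,g,t}
  B7: in={a,g,t} out={a,g,t}
  B8: in={g} out=∅

Interfere edges:
  a — {g,k,t}
  g — {a,k,t}
  k — {a,g}
  t — {a,g}

N(t) = ["a", "g"]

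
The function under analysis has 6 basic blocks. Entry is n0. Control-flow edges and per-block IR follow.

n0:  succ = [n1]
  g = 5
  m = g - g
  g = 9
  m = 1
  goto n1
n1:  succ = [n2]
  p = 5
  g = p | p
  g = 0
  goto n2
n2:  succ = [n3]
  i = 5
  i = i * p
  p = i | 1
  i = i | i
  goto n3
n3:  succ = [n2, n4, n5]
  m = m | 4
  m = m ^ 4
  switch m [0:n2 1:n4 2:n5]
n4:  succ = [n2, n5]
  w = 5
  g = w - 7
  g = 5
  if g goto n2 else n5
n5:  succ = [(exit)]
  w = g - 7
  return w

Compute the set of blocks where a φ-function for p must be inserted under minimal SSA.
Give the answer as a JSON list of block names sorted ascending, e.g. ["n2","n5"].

Answer: ["n2"]

Working:
idom tree: n1←n0 n2←n1 n3←n2 n4←n3 n5←n3
Dom at joins:
  n2: preds {n1,n3,n4}: {n0,n1} ∩ {n0,n1,n2,n3} ∩ {n0,n1,n2,n3,n4} = {n0,n1}; idom=n1
  n5: preds {n3,n4}: {n0,n1,n2,n3} ∩ {n0,n1,n2,n3,n4} = {n0,n1,n2,n3}; idom=n3

Frontier:
  n2←n1: walk · to n1
  n2←n3: walk n3→n2 to n1
  n2←n4: walk n4→n3→n2 to n1
  n5←n3: walk · to n3
  n5←n4: walk n4 to n3
  n0: DF=∅
  n1: DF=∅
  n2: DF={n2}
  n3: DF={n2}
  n4: DF={n2,n5}
  n5: DF=∅

φ for p: defs {n1,n2}
  DF⁺ = {n2}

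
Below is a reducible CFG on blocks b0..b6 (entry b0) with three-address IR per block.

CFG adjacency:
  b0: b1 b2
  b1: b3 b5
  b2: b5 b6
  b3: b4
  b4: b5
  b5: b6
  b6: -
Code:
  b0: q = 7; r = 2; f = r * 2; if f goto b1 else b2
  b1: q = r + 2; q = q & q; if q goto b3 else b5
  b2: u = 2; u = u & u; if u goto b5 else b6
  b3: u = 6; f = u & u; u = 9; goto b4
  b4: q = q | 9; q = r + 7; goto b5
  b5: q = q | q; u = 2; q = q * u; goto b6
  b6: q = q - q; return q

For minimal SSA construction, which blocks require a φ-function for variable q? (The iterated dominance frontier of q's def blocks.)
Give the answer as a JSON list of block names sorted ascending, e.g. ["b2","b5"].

Answer: ["b5", "b6"]

Derivation:
idom tree: b1←b0 b2←b0 b3←b1 b4←b3 b5←b0 b6←b0
Join-block Dom:
  b5: preds {b1,b2,b4}: {b0,b1} ∩ {b0,b2} ∩ {b0,b1,b3,b4} = {b0}; idom=b0
  b6: preds {b2,b5}: {b0,b2} ∩ {b0,b5} = {b0}; idom=b0

DF derivation:
  join b5 pred b1: b1 stop@b0
  join b5 pred b2: b2 stop@b0
  join b5 pred b4: b4→b3→b1 stop@b0
  join b6 pred b2: b2 stop@b0
  join b6 pred b5: b5 stop@b0
  b0: DF=∅
  b1: DF={b5}
  b2: DF={b5,b6}
  b3: DF={b5}
  b4: DF={b5}
  b5: DF={b6}
  b6: DF=∅

φ for q: defs {b0,b1,b4,b5,b6}
  DF⁺ = {b5,b6}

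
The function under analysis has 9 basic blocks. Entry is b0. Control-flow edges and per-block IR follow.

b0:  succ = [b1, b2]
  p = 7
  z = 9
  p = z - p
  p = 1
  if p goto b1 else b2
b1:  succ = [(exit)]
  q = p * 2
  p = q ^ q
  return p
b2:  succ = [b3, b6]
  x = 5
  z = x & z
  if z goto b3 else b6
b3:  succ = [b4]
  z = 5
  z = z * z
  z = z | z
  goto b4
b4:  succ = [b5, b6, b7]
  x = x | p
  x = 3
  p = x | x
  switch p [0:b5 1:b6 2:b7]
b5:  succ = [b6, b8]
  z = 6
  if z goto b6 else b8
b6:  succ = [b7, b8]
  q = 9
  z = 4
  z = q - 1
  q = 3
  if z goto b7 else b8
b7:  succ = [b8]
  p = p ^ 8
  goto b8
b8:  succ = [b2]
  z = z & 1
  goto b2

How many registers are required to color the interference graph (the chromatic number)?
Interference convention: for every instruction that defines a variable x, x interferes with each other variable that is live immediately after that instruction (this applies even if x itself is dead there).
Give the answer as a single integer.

Per-block:
  b0 def {p,z} use ∅
  b1 def {p,q} use {p}
  b2 def {x,z} use {z}
  b3 def {z} use ∅
  b4 def {p,x} use {p,x}
  b5 def {z} use ∅
  b6 def {q,z} use ∅
  b7 def {p} use {p}
  b8 def {z} use {z}

Live sets:
  live b0: ∅→{p,z}
  live b1: {p}→∅
  live b2: {p,z}→{p,x}
  live b3: {p,x}→{p,x,z}
  live b4: {p,x,z}→{p,z}
  live b5: {p}→{p,z}
  live b6: {p}→{p,z}
  live b7: {p,z}→{p,z}
  live b8: {p,z}→{p,z}

Interference:
  p: {q,x,z}
  q: {p,z}
  x: {p,z}
  z: {p,q,x}

Chromatic number:
  clique {p,q,z} ⇒ need ≥ 3
  3-colouring: R0={p}  R1={z}  R2={q,x}
  χ = 3

Answer: 3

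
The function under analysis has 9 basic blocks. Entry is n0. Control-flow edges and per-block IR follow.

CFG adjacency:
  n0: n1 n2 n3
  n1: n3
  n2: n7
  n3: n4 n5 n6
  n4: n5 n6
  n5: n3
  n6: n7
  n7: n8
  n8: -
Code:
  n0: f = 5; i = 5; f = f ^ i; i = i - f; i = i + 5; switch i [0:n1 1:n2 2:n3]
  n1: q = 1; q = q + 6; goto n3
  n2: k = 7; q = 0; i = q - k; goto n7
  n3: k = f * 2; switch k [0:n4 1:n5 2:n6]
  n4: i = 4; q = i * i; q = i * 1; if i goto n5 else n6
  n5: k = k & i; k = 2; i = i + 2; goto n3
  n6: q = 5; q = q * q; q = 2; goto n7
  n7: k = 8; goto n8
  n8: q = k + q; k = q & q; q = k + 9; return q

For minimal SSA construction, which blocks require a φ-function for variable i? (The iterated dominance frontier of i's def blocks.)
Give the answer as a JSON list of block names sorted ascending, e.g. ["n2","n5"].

idom tree: n1←n0 n2←n0 n3←n0 n4←n3 n5←n3 n6←n3 n7←n0 n8←n7
Dom at joins:
  n3: preds {n0,n1,n5}: {n0} ∩ {n0,n1} ∩ {n0,n3,n5} = {n0}; idom=n0
  n5: preds {n3,n4}: {n0,n3} ∩ {n0,n3,n4} = {n0,n3}; idom=n3
  n6: preds {n3,n4}: {n0,n3} ∩ {n0,n3,n4} = {n0,n3}; idom=n3
  n7: preds {n2,n6}: {n0,n2} ∩ {n0,n3,n6} = {n0}; idom=n0

Frontier:
  join n3 pred n0: · stop@n0
  join n3 pred n1: n1 stop@n0
  join n3 pred n5: n5→n3 stop@n0
  join n5 pred n3: · stop@n3
  join n5 pred n4: n4 stop@n3
  join n6 pred n3: · stop@n3
  join n6 pred n4: n4 stop@n3
  join n7 pred n2: n2 stop@n0
  join n7 pred n6: n6→n3 stop@n0
  DF(n0)=∅
  DF(n1)={n3}
  DF(n2)={n7}
  DF(n3)={n3,n7}
  DF(n4)={n5,n6}
  DF(n5)={n3}
  DF(n6)={n7}
  DF(n7)=∅
  DF(n8)=∅

φ for i: defs {n0,n2,n4,n5}
  DF⁺ = {n3,n5,n6,n7}

Answer: ["n3", "n5", "n6", "n7"]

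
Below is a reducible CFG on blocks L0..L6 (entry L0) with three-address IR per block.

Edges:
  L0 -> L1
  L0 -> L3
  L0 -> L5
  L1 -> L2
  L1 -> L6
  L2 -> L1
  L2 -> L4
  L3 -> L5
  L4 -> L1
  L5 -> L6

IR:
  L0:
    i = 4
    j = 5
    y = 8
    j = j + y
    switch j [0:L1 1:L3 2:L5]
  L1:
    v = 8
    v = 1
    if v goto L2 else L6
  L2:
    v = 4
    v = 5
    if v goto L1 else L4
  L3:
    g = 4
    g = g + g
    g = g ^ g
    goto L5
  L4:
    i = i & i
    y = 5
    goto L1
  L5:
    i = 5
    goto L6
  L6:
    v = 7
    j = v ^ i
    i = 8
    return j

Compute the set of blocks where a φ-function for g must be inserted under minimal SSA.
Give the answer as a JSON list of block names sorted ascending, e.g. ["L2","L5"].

idom tree: L1←L0 L2←L1 L3←L0 L4←L2 L5←L0 L6←L0
Join-block Dom:
  L1: preds {L0,L2,L4}: {L0} ∩ {L0,L1,L2} ∩ {L0,L1,L2,L4} = {L0}; idom=L0
  L5: preds {L0,L3}: {L0} ∩ {L0,L3} = {L0}; idom=L0
  L6: preds {L1,L5}: {L0,L1} ∩ {L0,L5} = {L0}; idom=L0

DF derivation:
  L1←L0: walk · to L0
  L1←L2: walk L2→L1 to L0
  L1←L4: walk L4→L2→L1 to L0
  L5←L0: walk · to L0
  L5←L3: walk L3 to L0
  L6←L1: walk L1 to L0
  L6←L5: walk L5 to L0
  L0 → ∅
  L1 → {L1,L6}
  L2 → {L1}
  L3 → {L5}
  L4 → {L1}
  L5 → {L6}
  L6 → ∅

φ for g: defs {L3}
  DF⁺ = {L5,L6}

Answer: ["L5", "L6"]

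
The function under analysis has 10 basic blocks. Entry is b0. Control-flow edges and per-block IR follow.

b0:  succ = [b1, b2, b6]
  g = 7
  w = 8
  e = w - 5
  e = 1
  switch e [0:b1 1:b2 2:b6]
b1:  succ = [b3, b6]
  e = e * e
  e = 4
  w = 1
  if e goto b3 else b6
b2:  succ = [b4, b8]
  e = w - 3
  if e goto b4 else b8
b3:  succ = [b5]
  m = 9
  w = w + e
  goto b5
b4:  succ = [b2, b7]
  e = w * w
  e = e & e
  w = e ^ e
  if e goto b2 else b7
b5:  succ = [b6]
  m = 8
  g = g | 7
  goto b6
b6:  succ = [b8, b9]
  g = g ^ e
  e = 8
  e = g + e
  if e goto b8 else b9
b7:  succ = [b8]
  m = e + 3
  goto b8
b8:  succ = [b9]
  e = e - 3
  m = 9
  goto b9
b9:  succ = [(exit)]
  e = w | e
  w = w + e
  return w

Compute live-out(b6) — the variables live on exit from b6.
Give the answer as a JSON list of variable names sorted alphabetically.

Answer: ["e", "w"]

Working:
Per-block:
  b0: {e,g,w} / ∅
  b1: {e,w} / {e}
  b2: {e} / {w}
  b3: {m,w} / {e,w}
  b4: {e,w} / {w}
  b5: {g,m} / {g}
  b6: {e,g} / {e,g}
  b7: {m} / {e}
  b8: {e,m} / {e}
  b9: {e,w} / {e,w}

Backward fixpoint:
  b0 li=∅ lo={e,g,w}
  b1 li={e,g} lo={e,g,w}
  b2 li={w} lo={e,w}
  b3 li={e,g,w} lo={e,g,w}
  b4 li={w} lo={e,w}
  b5 li={e,g,w} lo={e,g,w}
  b6 li={e,g,w} lo={e,w}
  b7 li={e,w} lo={e,w}
  b8 li={e,w} lo={e,w}
  b9 li={e,w} lo=∅

live-out(b6) = ["e", "w"]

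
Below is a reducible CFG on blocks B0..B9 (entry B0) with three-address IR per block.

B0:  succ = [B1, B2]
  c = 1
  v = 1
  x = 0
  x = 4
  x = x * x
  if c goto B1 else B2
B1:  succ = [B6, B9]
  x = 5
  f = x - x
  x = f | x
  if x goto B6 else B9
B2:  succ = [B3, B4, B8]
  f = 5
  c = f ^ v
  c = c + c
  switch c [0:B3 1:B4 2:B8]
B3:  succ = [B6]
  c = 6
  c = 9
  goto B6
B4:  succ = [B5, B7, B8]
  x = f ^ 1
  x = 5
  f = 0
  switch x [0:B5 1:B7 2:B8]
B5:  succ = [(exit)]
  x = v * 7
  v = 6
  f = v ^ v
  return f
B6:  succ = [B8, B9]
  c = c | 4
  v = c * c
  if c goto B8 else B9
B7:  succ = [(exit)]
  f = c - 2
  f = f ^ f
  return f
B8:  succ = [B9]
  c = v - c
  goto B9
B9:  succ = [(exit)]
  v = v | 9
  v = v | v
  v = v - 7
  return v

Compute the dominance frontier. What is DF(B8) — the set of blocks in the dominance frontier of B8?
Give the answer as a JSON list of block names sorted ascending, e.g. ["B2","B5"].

Answer: ["B9"]

Derivation:
idom tree: B1←B0 B2←B0 B3←B2 B4←B2 B5←B4 B6←B0 B7←B4 B8←B0 B9←B0
Dom at joins:
  B6: preds {B1,B3}: {B0,B1} ∩ {B0,B2,B3} = {B0}; idom=B0
  B8: preds {B2,B4,B6}: {B0,B2} ∩ {B0,B2,B4} ∩ {B0,B6} = {B0}; idom=B0
  B9: preds {B1,B6,B8}: {B0,B1} ∩ {B0,B6} ∩ {B0,B8} = {B0}; idom=B0

DF derivation:
  B6←B1: walk B1 to B0
  B6←B3: walk B3→B2 to B0
  B8←B2: walk B2 to B0
  B8←B4: walk B4→B2 to B0
  B8←B6: walk B6 to B0
  B9←B1: walk B1 to B0
  B9←B6: walk B6 to B0
  B9←B8: walk B8 to B0
  DF(B0)=∅
  DF(B1)={B6,B9}
  DF(B2)={B6,B8}
  DF(B3)={B6}
  DF(B4)={B8}
  DF(B5)=∅
  DF(B6)={B8,B9}
  DF(B7)=∅
  DF(B8)={B9}
  DF(B9)=∅

DF(B8) = ["B9"]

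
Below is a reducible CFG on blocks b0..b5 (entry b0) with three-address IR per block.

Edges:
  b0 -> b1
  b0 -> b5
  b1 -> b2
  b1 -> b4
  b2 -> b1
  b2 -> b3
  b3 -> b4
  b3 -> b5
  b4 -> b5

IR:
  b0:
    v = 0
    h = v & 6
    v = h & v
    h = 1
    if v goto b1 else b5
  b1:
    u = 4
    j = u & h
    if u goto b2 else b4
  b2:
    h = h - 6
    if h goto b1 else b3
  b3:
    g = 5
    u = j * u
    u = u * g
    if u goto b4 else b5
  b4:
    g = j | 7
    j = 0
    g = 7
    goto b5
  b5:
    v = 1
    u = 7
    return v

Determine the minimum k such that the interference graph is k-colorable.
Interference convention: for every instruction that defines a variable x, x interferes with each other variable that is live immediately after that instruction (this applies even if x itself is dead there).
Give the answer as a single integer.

Block summaries:
  b0: {h,v} / ∅
  b1: {j,u} / {h}
  b2: {h} / {h}
  b3: {g,u} / {j,u}
  b4: {g,j} / {j}
  b5: {u,v} / ∅

Live sets:
  b0: in=∅ out={h}
  b1: in={h} out={h,j,u}
  b2: in={h,j,u} out={h,j,u}
  b3: in={j,u} out={j}
  b4: in={j} out=∅
  b5: in=∅ out=∅

Interference:
  g — {j,u}
  h — {j,u,v}
  j — {g,h,u}
  u — {g,h,j,v}
  v — {h,u}

Registers:
  lower bound: {g,j,u} mutually conflict ⇒ χ ≥ 3
  3-colouring: r0={u}  r1={g,h}  r2={j,v}
  χ = 3

Answer: 3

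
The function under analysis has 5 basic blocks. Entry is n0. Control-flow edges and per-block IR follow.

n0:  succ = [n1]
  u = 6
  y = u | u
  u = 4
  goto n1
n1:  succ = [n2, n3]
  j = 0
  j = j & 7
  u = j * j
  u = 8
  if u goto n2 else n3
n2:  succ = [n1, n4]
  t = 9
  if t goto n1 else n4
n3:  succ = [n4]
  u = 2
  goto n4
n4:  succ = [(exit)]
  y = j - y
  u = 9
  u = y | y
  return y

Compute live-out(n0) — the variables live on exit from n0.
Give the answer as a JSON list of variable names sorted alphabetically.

Answer: ["y"]

Derivation:
Block summaries:
  n0: {u,y} / ∅
  n1: {j,u} / ∅
  n2: {t} / ∅
  n3: {u} / ∅
  n4: {u,y} / {j,y}

Backward fixpoint:
  n0 li=∅ lo={y}
  n1 li={y} lo={j,y}
  n2 li={j,y} lo={j,y}
  n3 li={j,y} lo={j,y}
  n4 li={j,y} lo=∅

live-out(n0) = ["y"]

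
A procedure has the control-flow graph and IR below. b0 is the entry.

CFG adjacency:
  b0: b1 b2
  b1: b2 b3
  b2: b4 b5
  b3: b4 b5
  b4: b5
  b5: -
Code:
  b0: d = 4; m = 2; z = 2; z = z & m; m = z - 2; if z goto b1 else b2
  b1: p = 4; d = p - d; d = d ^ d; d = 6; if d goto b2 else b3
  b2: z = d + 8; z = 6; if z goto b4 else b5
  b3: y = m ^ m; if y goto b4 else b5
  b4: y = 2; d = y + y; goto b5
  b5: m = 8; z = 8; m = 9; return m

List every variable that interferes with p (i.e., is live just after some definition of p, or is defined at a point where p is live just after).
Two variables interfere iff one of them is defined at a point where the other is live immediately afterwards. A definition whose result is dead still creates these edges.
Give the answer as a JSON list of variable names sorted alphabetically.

def/use:
  b0: {d,m,z} / ∅
  b1: {d,p} / {d}
  b2: {z} / {d}
  b3: {y} / {m}
  b4: {d,y} / ∅
  b5: {m,z} / ∅

Backward fixpoint:
  live b0: ∅→{d,m}
  live b1: {d,m}→{d,m}
  live b2: {d}→∅
  live b3: {m}→∅
  live b4: ∅→∅
  live b5: ∅→∅

Interference:
  d — {m,p,z}
  m — {d,p,z}
  p — {d,m}
  y — ∅
  z — {d,m}

N(p) = ["d", "m"]

Answer: ["d", "m"]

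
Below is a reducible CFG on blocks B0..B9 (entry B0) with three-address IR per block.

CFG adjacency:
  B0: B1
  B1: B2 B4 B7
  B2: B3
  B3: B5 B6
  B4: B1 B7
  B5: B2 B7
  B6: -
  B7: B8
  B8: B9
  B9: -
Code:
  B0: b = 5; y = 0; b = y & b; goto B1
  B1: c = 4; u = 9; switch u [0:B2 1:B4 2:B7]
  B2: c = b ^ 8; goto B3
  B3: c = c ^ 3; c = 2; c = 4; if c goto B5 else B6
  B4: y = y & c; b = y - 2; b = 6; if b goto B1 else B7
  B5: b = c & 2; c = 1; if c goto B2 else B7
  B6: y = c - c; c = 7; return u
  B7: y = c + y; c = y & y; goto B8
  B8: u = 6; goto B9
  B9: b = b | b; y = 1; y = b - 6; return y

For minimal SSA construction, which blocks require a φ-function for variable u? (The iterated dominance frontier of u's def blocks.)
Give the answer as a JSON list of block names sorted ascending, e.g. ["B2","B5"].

idom tree: B1←B0 B2←B1 B3←B2 B4←B1 B5←B3 B6←B3 B7←B1 B8←B7 B9←B8
Join-block Dom:
  B1: preds {B0,B4}: {B0} ∩ {B0,B1,B4} = {B0}; idom=B0
  B2: preds {B1,B5}: {B0,B1} ∩ {B0,B1,B2,B3,B5} = {B0,B1}; idom=B1
  B7: preds {B1,B4,B5}: {B0,B1} ∩ {B0,B1,B4} ∩ {B0,B1,B2,B3,B5} = {B0,B1}; idom=B1

Frontier:
  join B1 pred B0: · stop@B0
  join B1 pred B4: B4→B1 stop@B0
  join B2 pred B1: · stop@B1
  join B2 pred B5: B5→B3→B2 stop@B1
  join B7 pred B1: · stop@B1
  join B7 pred B4: B4 stop@B1
  join B7 pred B5: B5→B3→B2 stop@B1
  DF(B0)=∅
  DF(B1)={B1}
  DF(B2)={B2,B7}
  DF(B3)={B2,B7}
  DF(B4)={B1,B7}
  DF(B5)={B2,B7}
  DF(B6)=∅
  DF(B7)=∅
  DF(B8)=∅
  DF(B9)=∅

φ for u: defs {B1,B8}
  DF⁺ = {B1}

Answer: ["B1"]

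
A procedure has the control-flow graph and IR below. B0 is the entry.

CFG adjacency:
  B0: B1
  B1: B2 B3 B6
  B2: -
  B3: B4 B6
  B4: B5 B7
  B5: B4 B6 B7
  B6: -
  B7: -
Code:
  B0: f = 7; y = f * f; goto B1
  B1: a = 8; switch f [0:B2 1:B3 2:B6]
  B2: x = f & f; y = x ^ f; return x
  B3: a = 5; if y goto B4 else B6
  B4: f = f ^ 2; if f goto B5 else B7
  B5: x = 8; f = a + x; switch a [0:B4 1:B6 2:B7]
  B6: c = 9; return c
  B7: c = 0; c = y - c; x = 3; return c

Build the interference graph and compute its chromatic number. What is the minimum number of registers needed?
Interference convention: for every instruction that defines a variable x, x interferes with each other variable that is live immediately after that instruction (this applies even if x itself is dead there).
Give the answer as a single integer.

Block summaries:
  B0: {f,y} / ∅
  B1: {a} / {f}
  B2: {x,y} / {f}
  B3: {a} / {y}
  B4: {f} / {f}
  B5: {f,x} / {a}
  B6: {c} / ∅
  B7: {c,x} / {y}

Liveness:
  B0: in=∅ out={f,y}
  B1: in={f,y} out={f,y}
  B2: in={f} out=∅
  B3: in={f,y} out={a,f,y}
  B4: in={a,f,y} out={a,y}
  B5: in={a,y} out={a,f,y}
  B6: in=∅ out=∅
  B7: in={y} out=∅

Interfere edges:
  a: {f,x,y}
  c: {x,y}
  f: {a,x,y}
  x: {a,c,f,y}
  y: {a,c,f,x}

Chromatic number:
  lower bound: {a,f,x,y} mutually conflict ⇒ χ ≥ 4
  assign a→r2 c→r2 f→r3 x→r0 y→r1 — no edge inside a register ⇒ χ ≤ 4
  χ = 4

Answer: 4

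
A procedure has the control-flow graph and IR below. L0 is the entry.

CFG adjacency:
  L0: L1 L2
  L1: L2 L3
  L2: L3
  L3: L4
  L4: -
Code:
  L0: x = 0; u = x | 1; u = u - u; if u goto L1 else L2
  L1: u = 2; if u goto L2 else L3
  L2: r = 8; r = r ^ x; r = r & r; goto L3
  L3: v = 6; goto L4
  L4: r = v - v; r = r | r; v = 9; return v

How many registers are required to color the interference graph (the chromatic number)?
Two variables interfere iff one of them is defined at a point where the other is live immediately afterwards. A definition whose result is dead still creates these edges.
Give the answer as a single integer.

Per-block:
  L0: def={u,x} ue=∅
  L1: def={u} ue=∅
  L2: def={r} ue={x}
  L3: def={v} ue=∅
  L4: def={r,v} ue={v}

Live sets:
  L0 li=∅ lo={x}
  L1 li={x} lo={x}
  L2 li={x} lo=∅
  L3 li=∅ lo={v}
  L4 li={v} lo=∅

Interfere edges:
  r: {x}
  u: {x}
  v: ∅
  x: {r,u}

Chromatic number:
  {r,x} pairwise interfere (2-clique) ⇒ χ ≥ 2
  2-colouring: R0={v,x}  R1={r,u}
  χ = 2

Answer: 2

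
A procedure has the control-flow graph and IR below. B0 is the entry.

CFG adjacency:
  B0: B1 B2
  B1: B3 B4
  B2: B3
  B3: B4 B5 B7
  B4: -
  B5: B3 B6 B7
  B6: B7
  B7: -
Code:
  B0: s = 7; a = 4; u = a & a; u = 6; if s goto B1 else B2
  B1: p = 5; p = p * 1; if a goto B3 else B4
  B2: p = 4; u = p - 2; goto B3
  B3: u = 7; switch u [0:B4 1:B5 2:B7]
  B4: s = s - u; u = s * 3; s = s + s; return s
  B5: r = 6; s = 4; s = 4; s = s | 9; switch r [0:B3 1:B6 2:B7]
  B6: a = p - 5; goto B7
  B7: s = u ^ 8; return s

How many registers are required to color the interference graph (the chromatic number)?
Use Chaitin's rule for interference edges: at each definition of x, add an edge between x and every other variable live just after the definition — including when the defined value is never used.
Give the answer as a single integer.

Answer: 4

Analysis:
def/use:
  B0: def={a,s,u} ue=∅
  B1: def={p} ue={a}
  B2: def={p,u} ue=∅
  B3: def={u} ue=∅
  B4: def={s,u} ue={s,u}
  B5: def={r,s} ue=∅
  B6: def={a} ue={p}
  B7: def={s} ue={u}

Liveness:
  B0: in=∅ out={a,s,u}
  B1: in={a,s,u} out={p,s,u}
  B2: in={s} out={p,s}
  B3: in={p,s} out={p,s,u}
  B4: in={s,u} out=∅
  B5: in={p,u} out={p,s,u}
  B6: in={p,u} out={u}
  B7: in={u} out=∅

Interfere edges:
  a↔{p,s,u}
  p↔{a,r,s,u}
  r↔{p,s,u}
  s↔{a,p,r,u}
  u↔{a,p,r,s}

Chromatic number:
  lower bound: {a,p,s,u} mutually conflict ⇒ χ ≥ 4
  assign a→c3 p→c0 r→c3 s→c1 u→c2 — no edge inside a register ⇒ χ ≤ 4
  χ = 4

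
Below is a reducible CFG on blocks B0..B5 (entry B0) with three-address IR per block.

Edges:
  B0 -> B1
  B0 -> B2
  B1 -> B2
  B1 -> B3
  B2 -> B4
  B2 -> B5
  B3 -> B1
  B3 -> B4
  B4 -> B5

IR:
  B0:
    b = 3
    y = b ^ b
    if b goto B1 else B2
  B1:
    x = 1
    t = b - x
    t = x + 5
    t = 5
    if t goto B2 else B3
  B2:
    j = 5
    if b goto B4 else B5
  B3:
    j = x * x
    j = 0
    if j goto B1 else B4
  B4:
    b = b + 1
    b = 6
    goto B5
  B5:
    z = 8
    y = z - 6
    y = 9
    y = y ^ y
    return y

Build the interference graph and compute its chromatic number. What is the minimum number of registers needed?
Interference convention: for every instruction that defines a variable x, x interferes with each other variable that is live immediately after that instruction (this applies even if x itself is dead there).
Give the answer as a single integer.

Block summaries:
  B0 def {b,y} use ∅
  B1 def {t,x} use {b}
  B2 def {j} use {b}
  B3 def {j} use {x}
  B4 def {b} use {b}
  B5 def {y,z} use ∅

Liveness:
  B0: in=∅ out={b}
  B1: in={b} out={b,x}
  B2: in={b} out={b}
  B3: in={b,x} out={b}
  B4: in={b} out=∅
  B5: in=∅ out=∅

Conflict graph:
  b — {j,t,x,y}
  j — {b}
  t — {b,x}
  x — {b,t}
  y — {b}
  z — ∅

Chromatic number:
  lower bound: {b,t,x} mutually conflict ⇒ χ ≥ 3
  assign b→r0 j→r1 t→r1 x→r2 y→r1 z→r0 — no edge inside a register ⇒ χ ≤ 3
  χ = 3

Answer: 3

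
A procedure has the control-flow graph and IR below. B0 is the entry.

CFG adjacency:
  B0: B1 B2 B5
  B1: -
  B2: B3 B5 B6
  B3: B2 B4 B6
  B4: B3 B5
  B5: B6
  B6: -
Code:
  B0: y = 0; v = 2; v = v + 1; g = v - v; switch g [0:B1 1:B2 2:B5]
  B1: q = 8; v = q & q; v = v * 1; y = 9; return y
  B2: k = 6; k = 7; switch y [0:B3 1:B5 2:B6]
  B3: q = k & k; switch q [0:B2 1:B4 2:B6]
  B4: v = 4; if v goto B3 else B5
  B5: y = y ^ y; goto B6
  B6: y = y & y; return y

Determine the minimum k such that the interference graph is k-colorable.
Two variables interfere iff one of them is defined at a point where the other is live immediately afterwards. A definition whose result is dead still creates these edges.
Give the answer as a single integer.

Block summaries:
  B0: {g,v,y} / ∅
  B1: {q,v,y} / ∅
  B2: {k} / {y}
  B3: {q} / {k}
  B4: {v} / ∅
  B5: {y} / {y}
  B6: {y} / {y}

Live sets:
  B0 li=∅ lo={y}
  B1 li=∅ lo=∅
  B2 li={y} lo={k,y}
  B3 li={k,y} lo={k,y}
  B4 li={k,y} lo={k,y}
  B5 li={y} lo={y}
  B6 li={y} lo=∅

Interference:
  g↔{y}
  k↔{q,v,y}
  q↔{k,y}
  v↔{k,y}
  y↔{g,k,q,v}

Chromatic number:
  lower bound: {k,q,y} mutually conflict ⇒ χ ≥ 3
  3-colouring: R0={y}  R1={g,k}  R2={q,v}
  χ = 3

Answer: 3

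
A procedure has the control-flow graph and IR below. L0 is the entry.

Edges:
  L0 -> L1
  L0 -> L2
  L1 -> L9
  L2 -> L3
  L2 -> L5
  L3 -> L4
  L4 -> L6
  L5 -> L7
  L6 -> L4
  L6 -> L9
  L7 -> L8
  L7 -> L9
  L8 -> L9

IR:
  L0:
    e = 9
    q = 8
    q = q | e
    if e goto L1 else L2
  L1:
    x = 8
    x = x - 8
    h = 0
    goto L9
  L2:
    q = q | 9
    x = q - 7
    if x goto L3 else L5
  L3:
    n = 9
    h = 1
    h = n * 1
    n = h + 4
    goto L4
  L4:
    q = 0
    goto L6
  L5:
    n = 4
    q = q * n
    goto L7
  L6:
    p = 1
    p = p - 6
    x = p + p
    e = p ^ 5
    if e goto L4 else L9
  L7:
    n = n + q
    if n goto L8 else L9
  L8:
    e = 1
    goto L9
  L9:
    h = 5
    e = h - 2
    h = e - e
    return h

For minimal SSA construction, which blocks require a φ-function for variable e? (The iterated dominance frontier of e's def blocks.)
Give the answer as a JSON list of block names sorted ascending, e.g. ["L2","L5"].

Answer: ["L4", "L9"]

Derivation:
idom tree: L1←L0 L2←L0 L3←L2 L4←L3 L5←L2 L6←L4 L7←L5 L8←L7 L9←L0
Join-block Dom:
  L4: preds {L3,L6}: {L0,L2,L3} ∩ {L0,L2,L3,L4,L6} = {L0,L2,L3}; idom=L3
  L9: preds {L1,L6,L7,L8}: {L0,L1} ∩ {L0,L2,L3,L4,L6} ∩ {L0,L2,L5,L7} ∩ {L0,L2,L5,L7,L8} = {L0}; idom=L0

DF walk-up:
  join L4 pred L3: · stop@L3
  join L4 pred L6: L6→L4 stop@L3
  join L9 pred L1: L1 stop@L0
  join L9 pred L6: L6→L4→L3→L2 stop@L0
  join L9 pred L7: L7→L5→L2 stop@L0
  join L9 pred L8: L8→L7→L5→L2 stop@L0
  L0: DF=∅
  L1: DF={L9}
  L2: DF={L9}
  L3: DF={L9}
  L4: DF={L4,L9}
  L5: DF={L9}
  L6: DF={L4,L9}
  L7: DF={L9}
  L8: DF={L9}
  L9: DF=∅

φ for e: defs {L0,L6,L8,L9}
  DF⁺ = {L4,L9}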